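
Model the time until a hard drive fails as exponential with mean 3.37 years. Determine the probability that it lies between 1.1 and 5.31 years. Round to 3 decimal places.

The rate is λ = 1/3.37 = 0.296736 per year.
P(1.1 < X < 5.31) = e^(−λ·1.1) − e^(−λ·5.31) = 0.72151 − 0.20687 ≈ 0.515.

0.515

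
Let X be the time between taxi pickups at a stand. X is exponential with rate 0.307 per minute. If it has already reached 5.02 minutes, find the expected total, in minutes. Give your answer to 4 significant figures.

By memorylessness, E[X | X > 5.02] = 5.02 + 1/λ = 5.02 + 3.25733 = 8.27733 minutes.

8.277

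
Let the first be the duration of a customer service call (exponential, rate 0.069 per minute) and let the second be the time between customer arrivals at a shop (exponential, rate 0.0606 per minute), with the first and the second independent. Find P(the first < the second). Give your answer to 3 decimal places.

λ_1 = 0.069, λ_2 = 0.0606.
For independent exponentials, P(the first < the second) = λ_1/(λ_1+λ_2) = 0.069/0.1296 ≈ 0.532.

0.532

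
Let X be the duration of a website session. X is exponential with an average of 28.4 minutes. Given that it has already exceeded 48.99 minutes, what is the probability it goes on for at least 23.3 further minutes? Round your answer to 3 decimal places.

The rate is λ = 1/28.4 = 0.0352113 per minute.
The exponential is memoryless, so the remaining time is again Exp(λ): the condition X > 48.99 is irrelevant.
P(X > 23.3) = e^(−0.82042) ≈ 0.440.

0.440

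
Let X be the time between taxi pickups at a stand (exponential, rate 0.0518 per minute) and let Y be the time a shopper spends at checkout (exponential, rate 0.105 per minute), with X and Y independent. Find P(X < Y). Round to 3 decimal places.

λ_1 = 0.0518, λ_2 = 0.105.
For independent exponentials, P(X < Y) = λ_1/(λ_1+λ_2) = 0.0518/0.1568 ≈ 0.330.

0.330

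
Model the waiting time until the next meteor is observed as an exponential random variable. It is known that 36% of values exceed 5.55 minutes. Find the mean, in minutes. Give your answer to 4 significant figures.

e^(−λ·5.55) = 0.36 ⇒ λ = −ln(0.36)/5.55 = 0.184081.
Mean = 1/λ = 5.43238 minutes.

5.432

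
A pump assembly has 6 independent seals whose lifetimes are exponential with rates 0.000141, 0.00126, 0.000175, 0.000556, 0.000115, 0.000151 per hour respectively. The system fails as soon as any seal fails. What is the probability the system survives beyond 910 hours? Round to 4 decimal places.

The time to first failure is exponential with rate Σλ = 0.000141 + 0.00126 + 0.000175 + 0.000556 + 0.000115 + 0.000151 = 0.002398.
P(min > 910) = e^(−0.002398·910) = e^(−2.1822) ≈ 0.1128.

0.1128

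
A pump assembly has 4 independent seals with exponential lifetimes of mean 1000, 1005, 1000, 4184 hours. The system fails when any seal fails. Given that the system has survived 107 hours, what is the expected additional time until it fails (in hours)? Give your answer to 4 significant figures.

309.2

First-failure rate Σλ = 1/1000 + 1/1005 + 1/1000 + 1/4184 = 0.00323403.
By memorylessness the expected residual is 1/Σλ = 309.212 hours, regardless of the 107 already elapsed.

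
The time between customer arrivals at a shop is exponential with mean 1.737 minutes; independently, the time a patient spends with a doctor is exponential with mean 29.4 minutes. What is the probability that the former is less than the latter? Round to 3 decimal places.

0.944

λ_1 = 1/1.737 = 0.575705, λ_2 = 1/29.4 = 0.0340136.
For independent exponentials, P(the former < the latter) = λ_1/(λ_1+λ_2) = 0.575705/0.609719 ≈ 0.944.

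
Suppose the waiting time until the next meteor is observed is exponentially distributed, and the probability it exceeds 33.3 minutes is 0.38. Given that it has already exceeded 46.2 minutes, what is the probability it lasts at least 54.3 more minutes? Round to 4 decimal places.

From e^(−λ·33.3) = 0.38, λ = −ln(0.38)/33.3 = 0.0290566.
Memoryless: P(X > 46.2+54.3 | X > 46.2) = P(X > 54.3) = e^(−0.0290566·54.3) ≈ 0.2064.

0.2064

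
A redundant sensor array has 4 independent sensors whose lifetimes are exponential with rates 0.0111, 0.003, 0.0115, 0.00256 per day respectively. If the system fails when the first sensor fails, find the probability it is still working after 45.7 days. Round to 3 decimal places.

The time to first failure is exponential with rate Σλ = 0.0111 + 0.003 + 0.0115 + 0.00256 = 0.02816.
P(min > 45.7) = e^(−0.02816·45.7) = e^(−1.2869) ≈ 0.276.

0.276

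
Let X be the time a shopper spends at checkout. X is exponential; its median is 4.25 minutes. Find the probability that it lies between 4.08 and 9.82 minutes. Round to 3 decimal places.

For an exponential, median = ln(2)/λ, so λ = ln 2 / 4.25 = 0.163093 per minute.
P(4.08 < X < 9.82) = e^(−λ·4.08) − e^(−λ·9.82) = 0.51406 − 0.20158 ≈ 0.312.

0.312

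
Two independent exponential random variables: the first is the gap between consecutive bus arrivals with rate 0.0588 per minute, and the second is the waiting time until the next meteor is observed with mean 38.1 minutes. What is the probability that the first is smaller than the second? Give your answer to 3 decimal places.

0.691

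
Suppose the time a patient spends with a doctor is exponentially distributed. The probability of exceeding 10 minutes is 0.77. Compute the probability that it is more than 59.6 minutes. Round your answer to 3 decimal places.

e^(−λ·10) = 0.77 ⇒ λ = −ln(0.77)/10 = 0.0261365.
P(X > 59.6) = e^(−0.0261365·59.6) = e^(−1.5577) ≈ 0.211.

0.211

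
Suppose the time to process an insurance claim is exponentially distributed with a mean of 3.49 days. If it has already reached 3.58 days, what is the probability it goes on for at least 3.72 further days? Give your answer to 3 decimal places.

The rate is λ = 1/3.49 = 0.286533 per day.
By the memoryless property, P(X > 3.58+3.72 | X > 3.58) = P(X > 3.72).
P(X > 3.72) = e^(−1.0659) ≈ 0.344.

0.344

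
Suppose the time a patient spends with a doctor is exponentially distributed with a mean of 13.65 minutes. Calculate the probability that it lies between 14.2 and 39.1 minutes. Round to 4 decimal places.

0.2963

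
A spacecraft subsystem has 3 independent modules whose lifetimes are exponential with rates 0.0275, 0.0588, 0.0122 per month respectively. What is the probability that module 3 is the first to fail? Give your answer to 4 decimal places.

0.1239

The time to first failure is exponential with rate Σλ = 0.0275 + 0.0588 + 0.0122 = 0.0985.
P(module 3 first) = λ_3/Σλ = 0.0122/0.0985 ≈ 0.1239.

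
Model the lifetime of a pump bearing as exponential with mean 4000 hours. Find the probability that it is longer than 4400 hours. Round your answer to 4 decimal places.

0.3329

The rate is λ = 1/4000 = 0.00025 per hour.
P(X > 4400) = e^(−λ·4400) = e^(−1.1) ≈ 0.3329.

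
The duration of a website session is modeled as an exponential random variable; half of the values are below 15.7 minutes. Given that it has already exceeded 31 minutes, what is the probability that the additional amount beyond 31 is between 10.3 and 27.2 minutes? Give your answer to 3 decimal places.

0.334

For an exponential, median = ln(2)/λ, so λ = ln 2 / 15.7 = 0.0441495 per minute.
Memoryless: the residual past 31 is again Exp(λ).
P(10.3 < residual < 27.2) = e^(−λ·10.3) − e^(−λ·27.2) = 0.63461 − 0.30093 ≈ 0.334.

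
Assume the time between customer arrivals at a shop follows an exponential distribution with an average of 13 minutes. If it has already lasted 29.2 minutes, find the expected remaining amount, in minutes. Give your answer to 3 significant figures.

13.0

The rate is λ = 1/13 = 0.0769231 per minute.
By memorylessness, the remaining amount past any threshold is again Exp(λ) with mean 1/λ = 13 minutes.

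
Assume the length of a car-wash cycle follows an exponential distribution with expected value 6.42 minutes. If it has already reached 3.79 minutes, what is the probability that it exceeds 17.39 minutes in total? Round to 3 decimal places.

0.120

The rate is λ = 1/6.42 = 0.155763 per minute.
P(X > s+t | X > s) = e^(−λ(s+t))/e^(−λs) = e^(−λt), independent of s = 3.79.
P(X > 13.6) = e^(−2.1184) ≈ 0.120.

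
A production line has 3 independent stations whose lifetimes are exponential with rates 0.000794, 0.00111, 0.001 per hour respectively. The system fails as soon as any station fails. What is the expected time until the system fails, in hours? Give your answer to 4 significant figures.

344.4

The time to first failure is exponential with rate Σλ = 0.000794 + 0.00111 + 0.001 = 0.002904.
E[min] = 1/Σλ = 1/0.002904 = 344.353 hours.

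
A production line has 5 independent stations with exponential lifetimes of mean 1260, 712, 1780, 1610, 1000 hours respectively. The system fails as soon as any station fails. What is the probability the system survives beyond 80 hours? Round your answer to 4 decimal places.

0.7043

The first failure time is exponential with rate Σλ_i = 1/1260 + 1/712 + 1/1780 + 1/1610 + 1/1000 = 0.00438106 per hour.
P(min > 80) = e^(−0.00438106·80) = e^(−0.35048) ≈ 0.7043.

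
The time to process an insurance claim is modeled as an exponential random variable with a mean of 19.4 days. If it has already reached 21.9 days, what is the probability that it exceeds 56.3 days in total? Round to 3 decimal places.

0.170

The rate is λ = 1/19.4 = 0.0515464 per day.
By the memoryless property, P(X > 21.9+34.4 | X > 21.9) = P(X > 34.4).
P(X > 34.4) = e^(−1.7732) ≈ 0.170.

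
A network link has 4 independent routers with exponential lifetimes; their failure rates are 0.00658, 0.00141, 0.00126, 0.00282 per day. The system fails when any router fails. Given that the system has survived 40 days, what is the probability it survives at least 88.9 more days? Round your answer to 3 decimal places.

0.342

Time to first failure ~ Exp(Σλ) with Σλ = 0.01207.
By memorylessness, P(T > 40+88.9 | T > 40) = P(T > 88.9) = e^(−0.01207·88.9) ≈ 0.342.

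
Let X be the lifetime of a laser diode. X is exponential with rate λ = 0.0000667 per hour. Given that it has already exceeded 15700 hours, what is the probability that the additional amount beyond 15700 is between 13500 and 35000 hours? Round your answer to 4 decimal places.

0.3095

Memoryless: the residual past 15700 is again Exp(λ).
P(13500 < residual < 35000) = e^(−λ·13500) − e^(−λ·35000) = 0.40639 − 0.09686 ≈ 0.3095.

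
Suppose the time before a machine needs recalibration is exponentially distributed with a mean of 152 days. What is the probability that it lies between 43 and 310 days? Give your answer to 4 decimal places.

The rate is λ = 1/152 = 0.00657895 per day.
P(43 < X < 310) = e^(−λ·43) − e^(−λ·310) = 0.75360 − 0.13010 ≈ 0.6235.

0.6235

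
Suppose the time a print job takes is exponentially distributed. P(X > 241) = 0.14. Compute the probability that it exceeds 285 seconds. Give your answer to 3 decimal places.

e^(−λ·241) = 0.14 ⇒ λ = −ln(0.14)/241 = 0.00815814.
P(X > 285) = e^(−0.00815814·285) = e^(−2.3251) ≈ 0.098.

0.098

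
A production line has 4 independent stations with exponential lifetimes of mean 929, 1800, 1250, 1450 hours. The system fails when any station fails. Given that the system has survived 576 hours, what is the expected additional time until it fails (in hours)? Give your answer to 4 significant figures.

First-failure rate Σλ = 1/929 + 1/1800 + 1/1250 + 1/1450 = 0.00312164.
By memorylessness the expected residual is 1/Σλ = 320.345 hours, regardless of the 576 already elapsed.

320.3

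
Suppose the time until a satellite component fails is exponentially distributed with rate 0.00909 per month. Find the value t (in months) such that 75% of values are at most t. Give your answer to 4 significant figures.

152.5

Set 1 − e^(−λt) = 0.75, so t = −ln(0.25)/λ = 1.3863/0.00909 ≈ 152.508 months.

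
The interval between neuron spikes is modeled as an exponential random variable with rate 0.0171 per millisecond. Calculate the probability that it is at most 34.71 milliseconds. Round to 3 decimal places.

0.448

P(X ≤ 34.71) = 1 − e^(−λ·34.71) = 1 − e^(−0.59354) ≈ 0.448.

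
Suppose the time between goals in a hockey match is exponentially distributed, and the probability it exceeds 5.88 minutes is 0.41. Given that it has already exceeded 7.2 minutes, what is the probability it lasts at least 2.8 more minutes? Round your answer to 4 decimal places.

0.6541

From e^(−λ·5.88) = 0.41, λ = −ln(0.41)/5.88 = 0.151632.
Memoryless: P(X > 7.2+2.8 | X > 7.2) = P(X > 2.8) = e^(−0.151632·2.8) ≈ 0.6541.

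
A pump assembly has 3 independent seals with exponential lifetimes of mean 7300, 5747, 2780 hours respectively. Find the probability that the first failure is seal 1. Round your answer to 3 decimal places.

Rates: λ_i = 1/mean_i → 0.000136986, 0.000174004, 0.000359712; Σλ = 0.000670702.
P(seal 1 first) = λ_1/Σλ = 0.000136986/0.000670702 ≈ 0.204.

0.204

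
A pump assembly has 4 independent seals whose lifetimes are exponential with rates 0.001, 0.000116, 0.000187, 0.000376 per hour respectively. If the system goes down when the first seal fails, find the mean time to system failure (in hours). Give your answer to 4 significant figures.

595.6

The time to first failure is exponential with rate Σλ = 0.001 + 0.000116 + 0.000187 + 0.000376 = 0.001679.
E[min] = 1/Σλ = 1/0.001679 = 595.593 hours.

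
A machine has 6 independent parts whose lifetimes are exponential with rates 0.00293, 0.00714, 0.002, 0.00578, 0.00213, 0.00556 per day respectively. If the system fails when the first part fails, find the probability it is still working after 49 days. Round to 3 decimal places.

The time to first failure is exponential with rate Σλ = 0.00293 + 0.00714 + 0.002 + 0.00578 + 0.00213 + 0.00556 = 0.02554.
P(min > 49) = e^(−0.02554·49) = e^(−1.2515) ≈ 0.286.

0.286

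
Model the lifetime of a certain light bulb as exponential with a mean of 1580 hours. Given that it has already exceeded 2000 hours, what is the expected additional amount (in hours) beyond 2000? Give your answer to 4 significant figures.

The rate is λ = 1/1580 = 0.000632911 per hour.
By memorylessness, the remaining amount past any threshold is again Exp(λ) with mean 1/λ = 1580 hours.

1580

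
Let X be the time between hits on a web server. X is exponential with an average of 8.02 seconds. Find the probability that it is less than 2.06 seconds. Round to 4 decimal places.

0.2265

The rate is λ = 1/8.02 = 0.124688 per second.
P(X ≤ 2.06) = 1 − e^(−λ·2.06) = 1 − e^(−0.25686) ≈ 0.2265.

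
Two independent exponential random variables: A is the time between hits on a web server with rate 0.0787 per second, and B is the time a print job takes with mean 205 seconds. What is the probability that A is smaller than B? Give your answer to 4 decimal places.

0.9416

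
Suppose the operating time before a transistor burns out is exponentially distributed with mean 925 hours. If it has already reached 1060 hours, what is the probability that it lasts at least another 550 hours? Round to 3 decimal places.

0.552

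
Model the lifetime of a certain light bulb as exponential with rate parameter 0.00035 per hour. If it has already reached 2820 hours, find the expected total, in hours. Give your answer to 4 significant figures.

By memorylessness, E[X | X > 2820] = 2820 + 1/λ = 2820 + 2857.14 = 5677.14 hours.

5677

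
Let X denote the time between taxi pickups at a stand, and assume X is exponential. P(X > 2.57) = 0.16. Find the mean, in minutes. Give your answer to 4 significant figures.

e^(−λ·2.57) = 0.16 ⇒ λ = −ln(0.16)/2.57 = 0.713067.
Mean = 1/λ = 1.40239 minutes.

1.402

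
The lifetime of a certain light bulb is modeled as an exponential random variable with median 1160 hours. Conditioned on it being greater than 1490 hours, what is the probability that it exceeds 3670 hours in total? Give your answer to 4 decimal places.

0.2718

For an exponential, median = ln(2)/λ, so λ = ln 2 / 1160 = 0.000597541 per hour.
The exponential is memoryless, so the remaining time is again Exp(λ): the condition X > 1490 is irrelevant.
P(X > 2180) = e^(−1.3026) ≈ 0.2718.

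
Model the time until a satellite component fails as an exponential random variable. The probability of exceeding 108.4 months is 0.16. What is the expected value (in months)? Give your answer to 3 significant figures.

59.2

e^(−λ·108.4) = 0.16 ⇒ λ = −ln(0.16)/108.4 = 0.0169057.
Mean = 1/λ = 59.1515 months.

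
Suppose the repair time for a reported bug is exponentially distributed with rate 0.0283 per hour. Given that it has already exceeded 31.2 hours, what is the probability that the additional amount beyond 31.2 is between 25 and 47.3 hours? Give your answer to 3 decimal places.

0.231

Memoryless: the residual past 31.2 is again Exp(λ).
P(25 < residual < 47.3) = e^(−λ·25) − e^(−λ·47.3) = 0.49287 − 0.26222 ≈ 0.231.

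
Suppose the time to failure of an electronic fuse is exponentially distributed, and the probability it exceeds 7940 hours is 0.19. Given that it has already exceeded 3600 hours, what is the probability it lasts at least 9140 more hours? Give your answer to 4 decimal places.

0.1478

From e^(−λ·7940) = 0.19, λ = −ln(0.19)/7940 = 0.00020916.
Memoryless: P(X > 3600+9140 | X > 3600) = P(X > 9140) = e^(−0.00020916·9140) ≈ 0.1478.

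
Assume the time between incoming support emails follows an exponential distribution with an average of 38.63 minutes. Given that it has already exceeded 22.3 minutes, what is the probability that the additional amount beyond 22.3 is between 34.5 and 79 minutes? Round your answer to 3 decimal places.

The rate is λ = 1/38.63 = 0.0258866 per minute.
Memoryless: the residual past 22.3 is again Exp(λ).
P(34.5 < residual < 79) = e^(−λ·34.5) − e^(−λ·79) = 0.40939 − 0.12937 ≈ 0.280.

0.280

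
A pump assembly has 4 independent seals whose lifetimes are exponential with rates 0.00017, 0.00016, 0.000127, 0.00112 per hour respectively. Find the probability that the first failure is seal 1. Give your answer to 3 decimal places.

The time to first failure is exponential with rate Σλ = 0.00017 + 0.00016 + 0.000127 + 0.00112 = 0.001577.
P(seal 1 first) = λ_1/Σλ = 0.00017/0.001577 ≈ 0.108.

0.108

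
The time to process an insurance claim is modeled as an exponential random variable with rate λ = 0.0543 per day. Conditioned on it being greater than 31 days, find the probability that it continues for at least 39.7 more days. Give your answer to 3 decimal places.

The exponential is memoryless, so the remaining time is again Exp(λ): the condition X > 31 is irrelevant.
P(X > 39.7) = e^(−2.1557) ≈ 0.116.

0.116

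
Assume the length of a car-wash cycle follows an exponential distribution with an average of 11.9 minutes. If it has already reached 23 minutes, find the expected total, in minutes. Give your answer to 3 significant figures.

34.9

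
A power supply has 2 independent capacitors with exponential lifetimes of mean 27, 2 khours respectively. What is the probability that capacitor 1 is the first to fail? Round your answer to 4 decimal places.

0.0690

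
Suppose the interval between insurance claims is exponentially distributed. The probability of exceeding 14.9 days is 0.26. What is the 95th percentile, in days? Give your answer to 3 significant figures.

33.1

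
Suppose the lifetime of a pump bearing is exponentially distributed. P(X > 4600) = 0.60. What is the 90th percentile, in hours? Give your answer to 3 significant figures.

20700

e^(−λ·4600) = 0.60 ⇒ λ = −ln(0.60)/4600 = 0.000111049.
90th percentile: 1 − e^(−λt) = 0.9, t = −ln(0.1)/λ = 20734.8 hours.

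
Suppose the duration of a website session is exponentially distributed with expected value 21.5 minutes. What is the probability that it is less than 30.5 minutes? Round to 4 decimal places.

The rate is λ = 1/21.5 = 0.0465116 per minute.
P(X ≤ 30.5) = 1 − e^(−λ·30.5) = 1 − e^(−1.4186) ≈ 0.7579.

0.7579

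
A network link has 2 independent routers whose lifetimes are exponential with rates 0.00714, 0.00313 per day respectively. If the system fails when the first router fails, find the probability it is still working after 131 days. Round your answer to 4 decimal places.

The time to first failure is exponential with rate Σλ = 0.00714 + 0.00313 = 0.01027.
P(min > 131) = e^(−0.01027·131) = e^(−1.3454) ≈ 0.2604.

0.2604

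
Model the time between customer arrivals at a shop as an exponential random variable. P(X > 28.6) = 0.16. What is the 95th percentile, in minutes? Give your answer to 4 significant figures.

46.75

e^(−λ·28.6) = 0.16 ⇒ λ = −ln(0.16)/28.6 = 0.0640763.
95th percentile: 1 − e^(−λt) = 0.95, t = −ln(0.05)/λ = 46.7526 minutes.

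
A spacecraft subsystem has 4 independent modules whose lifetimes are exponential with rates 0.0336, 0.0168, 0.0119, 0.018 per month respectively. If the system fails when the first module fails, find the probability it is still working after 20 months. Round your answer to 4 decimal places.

0.2007

The time to first failure is exponential with rate Σλ = 0.0336 + 0.0168 + 0.0119 + 0.018 = 0.0803.
P(min > 20) = e^(−0.0803·20) = e^(−1.606) ≈ 0.2007.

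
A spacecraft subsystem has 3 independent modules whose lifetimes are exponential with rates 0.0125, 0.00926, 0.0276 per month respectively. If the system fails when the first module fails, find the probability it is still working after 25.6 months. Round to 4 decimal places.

0.2826

The time to first failure is exponential with rate Σλ = 0.0125 + 0.00926 + 0.0276 = 0.04936.
P(min > 25.6) = e^(−0.04936·25.6) = e^(−1.2636) ≈ 0.2826.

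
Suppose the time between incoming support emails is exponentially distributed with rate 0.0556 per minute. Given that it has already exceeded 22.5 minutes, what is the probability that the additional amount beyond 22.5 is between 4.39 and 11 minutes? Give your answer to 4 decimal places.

Memoryless: the residual past 22.5 is again Exp(λ).
P(4.39 < residual < 11) = e^(−λ·4.39) − e^(−λ·11) = 0.78342 − 0.54248 ≈ 0.2409.

0.2409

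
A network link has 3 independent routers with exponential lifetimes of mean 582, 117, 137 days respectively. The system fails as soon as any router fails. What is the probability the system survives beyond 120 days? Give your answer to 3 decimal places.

The first failure time is exponential with rate Σλ_i = 1/582 + 1/117 + 1/137 = 0.0175645 per day.
P(min > 120) = e^(−0.0175645·120) = e^(−2.1077) ≈ 0.122.

0.122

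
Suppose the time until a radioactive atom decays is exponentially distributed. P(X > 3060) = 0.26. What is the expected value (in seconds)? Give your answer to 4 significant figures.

2272

e^(−λ·3060) = 0.26 ⇒ λ = −ln(0.26)/3060 = 0.00044022.
Mean = 1/λ = 2271.59 seconds.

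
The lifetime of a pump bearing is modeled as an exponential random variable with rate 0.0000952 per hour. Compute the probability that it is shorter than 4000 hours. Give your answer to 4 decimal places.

0.3167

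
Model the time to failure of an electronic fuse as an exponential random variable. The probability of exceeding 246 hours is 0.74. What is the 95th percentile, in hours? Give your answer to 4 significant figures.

2447

e^(−λ·246) = 0.74 ⇒ λ = −ln(0.74)/246 = 0.001224.
95th percentile: 1 − e^(−λt) = 0.95, t = −ln(0.05)/λ = 2447.48 hours.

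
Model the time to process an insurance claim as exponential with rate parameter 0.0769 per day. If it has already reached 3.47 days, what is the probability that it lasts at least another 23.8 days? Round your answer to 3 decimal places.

P(X > s+t | X > s) = e^(−λ(s+t))/e^(−λs) = e^(−λt), independent of s = 3.47.
P(X > 23.8) = e^(−1.8302) ≈ 0.160.

0.160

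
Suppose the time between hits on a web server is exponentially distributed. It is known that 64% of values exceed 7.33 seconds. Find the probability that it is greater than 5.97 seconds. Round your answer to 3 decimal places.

0.695

e^(−λ·7.33) = 0.64 ⇒ λ = −ln(0.64)/7.33 = 0.060885.
P(X > 5.97) = e^(−0.060885·5.97) = e^(−0.36348) ≈ 0.695.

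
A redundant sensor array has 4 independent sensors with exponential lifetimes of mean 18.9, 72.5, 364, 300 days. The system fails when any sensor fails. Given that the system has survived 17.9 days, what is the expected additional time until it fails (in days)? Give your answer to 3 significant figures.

13.7

First-failure rate Σλ = 1/18.9 + 1/72.5 + 1/364 + 1/300 = 0.0727837.
By memorylessness the expected residual is 1/Σλ = 13.7393 days, regardless of the 17.9 already elapsed.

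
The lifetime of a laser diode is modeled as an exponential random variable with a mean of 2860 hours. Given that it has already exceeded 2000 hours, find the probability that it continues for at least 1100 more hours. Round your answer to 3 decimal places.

The rate is λ = 1/2860 = 0.00034965 per hour.
By the memoryless property, P(X > 2000+1100 | X > 2000) = P(X > 1100).
P(X > 1100) = e^(−0.38462) ≈ 0.681.

0.681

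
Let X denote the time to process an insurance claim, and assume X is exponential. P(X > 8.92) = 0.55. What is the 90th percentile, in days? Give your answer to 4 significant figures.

34.36

e^(−λ·8.92) = 0.55 ⇒ λ = −ln(0.55)/8.92 = 0.0670221.
90th percentile: 1 − e^(−λt) = 0.9, t = −ln(0.1)/λ = 34.3556 days.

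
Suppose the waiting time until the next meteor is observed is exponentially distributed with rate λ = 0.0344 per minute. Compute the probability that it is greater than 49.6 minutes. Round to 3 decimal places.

P(X > 49.6) = e^(−λ·49.6) = e^(−1.7062) ≈ 0.182.

0.182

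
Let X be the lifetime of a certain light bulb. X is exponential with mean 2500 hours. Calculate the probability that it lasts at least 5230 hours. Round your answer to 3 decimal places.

0.123

The rate is λ = 1/2500 = 0.0004 per hour.
P(X > 5230) = e^(−λ·5230) = e^(−2.092) ≈ 0.123.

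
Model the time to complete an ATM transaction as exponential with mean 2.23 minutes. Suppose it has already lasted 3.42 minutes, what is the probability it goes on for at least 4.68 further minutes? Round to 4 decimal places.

0.1226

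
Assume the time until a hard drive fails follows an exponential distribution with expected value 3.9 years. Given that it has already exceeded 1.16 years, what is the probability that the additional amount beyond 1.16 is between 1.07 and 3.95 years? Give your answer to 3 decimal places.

The rate is λ = 1/3.9 = 0.25641 per year.
Memoryless: the residual past 1.16 is again Exp(λ).
P(1.07 < residual < 3.95) = e^(−λ·1.07) − e^(−λ·3.95) = 0.76006 − 0.36319 ≈ 0.397.

0.397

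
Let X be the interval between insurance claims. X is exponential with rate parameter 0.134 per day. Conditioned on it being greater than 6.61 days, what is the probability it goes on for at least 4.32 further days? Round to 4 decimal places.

0.5605

By the memoryless property, P(X > 6.61+4.32 | X > 6.61) = P(X > 4.32).
P(X > 4.32) = e^(−0.57888) ≈ 0.5605.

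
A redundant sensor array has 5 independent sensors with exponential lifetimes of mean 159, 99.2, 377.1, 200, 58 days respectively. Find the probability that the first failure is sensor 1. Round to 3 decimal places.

0.152

Rates: λ_i = 1/mean_i → 0.00628931, 0.0100806, 0.00265182, 0.005, 0.0172414; Σλ = 0.0412631.
P(sensor 1 first) = λ_1/Σλ = 0.00628931/0.0412631 ≈ 0.152.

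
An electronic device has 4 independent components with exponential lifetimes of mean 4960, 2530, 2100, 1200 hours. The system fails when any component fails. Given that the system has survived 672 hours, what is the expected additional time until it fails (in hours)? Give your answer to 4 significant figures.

524.6

First-failure rate Σλ = 1/4960 + 1/2530 + 1/2100 + 1/1200 = 0.00190639.
By memorylessness the expected residual is 1/Σλ = 524.551 hours, regardless of the 672 already elapsed.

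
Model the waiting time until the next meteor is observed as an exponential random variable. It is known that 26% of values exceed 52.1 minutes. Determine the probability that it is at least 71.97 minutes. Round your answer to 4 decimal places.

e^(−λ·52.1) = 0.26 ⇒ λ = −ln(0.26)/52.1 = 0.0258555.
P(X > 71.97) = e^(−0.0258555·71.97) = e^(−1.8608) ≈ 0.1555.

0.1555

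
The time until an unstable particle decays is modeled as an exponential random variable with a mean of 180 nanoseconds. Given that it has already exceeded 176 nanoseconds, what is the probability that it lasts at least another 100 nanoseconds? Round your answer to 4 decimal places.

The rate is λ = 1/180 = 0.00555556 per nanosecond.
By the memoryless property, P(X > 176+100 | X > 176) = P(X > 100).
P(X > 100) = e^(−0.55556) ≈ 0.5738.

0.5738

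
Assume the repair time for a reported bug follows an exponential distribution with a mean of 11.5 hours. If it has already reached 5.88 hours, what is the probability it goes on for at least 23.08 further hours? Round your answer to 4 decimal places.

0.1344

The rate is λ = 1/11.5 = 0.0869565 per hour.
By the memoryless property, P(X > 5.88+23.08 | X > 5.88) = P(X > 23.08).
P(X > 23.08) = e^(−2.007) ≈ 0.1344.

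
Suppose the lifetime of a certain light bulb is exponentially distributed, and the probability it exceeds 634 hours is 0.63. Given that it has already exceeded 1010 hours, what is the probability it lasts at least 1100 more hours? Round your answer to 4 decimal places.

From e^(−λ·634) = 0.63, λ = −ln(0.63)/634 = 0.000728763.
Memoryless: P(X > 1010+1100 | X > 1010) = P(X > 1100) = e^(−0.000728763·1100) ≈ 0.4486.

0.4486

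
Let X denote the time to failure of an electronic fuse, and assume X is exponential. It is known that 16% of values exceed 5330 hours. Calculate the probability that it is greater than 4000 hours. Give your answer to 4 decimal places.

e^(−λ·5330) = 0.16 ⇒ λ = −ln(0.16)/5330 = 0.000343824.
P(X > 4000) = e^(−0.000343824·4000) = e^(−1.3753) ≈ 0.2528.

0.2528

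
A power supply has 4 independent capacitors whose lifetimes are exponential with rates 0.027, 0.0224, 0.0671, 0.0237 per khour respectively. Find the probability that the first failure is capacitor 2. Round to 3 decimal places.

The time to first failure is exponential with rate Σλ = 0.027 + 0.0224 + 0.0671 + 0.0237 = 0.1402.
P(capacitor 2 first) = λ_2/Σλ = 0.0224/0.1402 ≈ 0.160.

0.160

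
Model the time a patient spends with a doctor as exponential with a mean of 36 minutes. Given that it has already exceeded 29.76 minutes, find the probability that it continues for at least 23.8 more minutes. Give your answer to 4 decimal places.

0.5163

The rate is λ = 1/36 = 0.0277778 per minute.
By the memoryless property, P(X > 29.76+23.8 | X > 29.76) = P(X > 23.8).
P(X > 23.8) = e^(−0.66111) ≈ 0.5163.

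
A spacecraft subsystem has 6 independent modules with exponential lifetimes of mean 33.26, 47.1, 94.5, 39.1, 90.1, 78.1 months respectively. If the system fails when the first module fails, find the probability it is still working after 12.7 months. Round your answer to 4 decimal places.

0.2431

The first failure time is exponential with rate Σλ_i = 1/33.26 + 1/47.1 + 1/94.5 + 1/39.1 + 1/90.1 + 1/78.1 = 0.111358 per month.
P(min > 12.7) = e^(−0.111358·12.7) = e^(−1.4142) ≈ 0.2431.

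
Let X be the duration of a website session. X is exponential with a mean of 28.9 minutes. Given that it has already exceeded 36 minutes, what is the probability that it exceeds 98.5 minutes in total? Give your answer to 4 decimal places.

The rate is λ = 1/28.9 = 0.0346021 per minute.
By the memoryless property, P(X > 36+62.5 | X > 36) = P(X > 62.5).
P(X > 62.5) = e^(−2.1626) ≈ 0.1150.

0.1150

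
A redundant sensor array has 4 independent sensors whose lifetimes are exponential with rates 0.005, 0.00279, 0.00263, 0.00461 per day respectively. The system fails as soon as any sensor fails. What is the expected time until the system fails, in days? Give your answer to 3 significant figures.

66.5

The time to first failure is exponential with rate Σλ = 0.005 + 0.00279 + 0.00263 + 0.00461 = 0.01503.
E[min] = 1/Σλ = 1/0.01503 = 66.5336 days.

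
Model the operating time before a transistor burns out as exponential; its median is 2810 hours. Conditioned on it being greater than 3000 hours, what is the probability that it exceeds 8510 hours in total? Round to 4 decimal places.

0.2569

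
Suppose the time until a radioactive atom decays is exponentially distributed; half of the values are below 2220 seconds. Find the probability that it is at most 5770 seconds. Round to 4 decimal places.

0.8350

For an exponential, median = ln(2)/λ, so λ = ln 2 / 2220 = 0.000312228 per second.
P(X ≤ 5770) = 1 − e^(−λ·5770) = 1 − e^(−1.8016) ≈ 0.8350.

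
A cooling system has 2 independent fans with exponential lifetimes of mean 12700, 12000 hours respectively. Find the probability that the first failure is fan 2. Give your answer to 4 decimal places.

Rates: λ_i = 1/mean_i → 0.0000787402, 0.0000833333; Σλ = 0.000162073.
P(fan 2 first) = λ_2/Σλ = 0.0000833333/0.000162073 ≈ 0.5142.

0.5142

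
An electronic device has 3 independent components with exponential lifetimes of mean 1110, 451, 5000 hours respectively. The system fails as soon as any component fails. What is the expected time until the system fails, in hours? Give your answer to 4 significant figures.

301.4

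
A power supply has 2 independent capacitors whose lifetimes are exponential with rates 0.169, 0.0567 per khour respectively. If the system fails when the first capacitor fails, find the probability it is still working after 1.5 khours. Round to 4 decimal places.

0.7128

The time to first failure is exponential with rate Σλ = 0.169 + 0.0567 = 0.2257.
P(min > 1.5) = e^(−0.2257·1.5) = e^(−0.33855) ≈ 0.7128.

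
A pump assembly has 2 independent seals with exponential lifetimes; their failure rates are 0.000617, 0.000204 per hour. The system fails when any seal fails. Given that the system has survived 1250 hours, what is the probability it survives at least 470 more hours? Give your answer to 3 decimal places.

Time to first failure ~ Exp(Σλ) with Σλ = 0.000821.
By memorylessness, P(T > 1250+470 | T > 1250) = P(T > 470) = e^(−0.000821·470) ≈ 0.680.

0.680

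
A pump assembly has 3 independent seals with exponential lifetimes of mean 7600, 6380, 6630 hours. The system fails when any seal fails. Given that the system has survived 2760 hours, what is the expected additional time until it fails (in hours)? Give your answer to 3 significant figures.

2280

First-failure rate Σλ = 1/7600 + 1/6380 + 1/6630 = 0.000439148.
By memorylessness the expected residual is 1/Σλ = 2277.13 hours, regardless of the 2760 already elapsed.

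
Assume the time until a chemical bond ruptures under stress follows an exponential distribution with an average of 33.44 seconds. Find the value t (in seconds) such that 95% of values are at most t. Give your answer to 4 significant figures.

100.2

The rate is λ = 1/33.44 = 0.0299043 per second.
Set 1 − e^(−λt) = 0.95, so t = −ln(0.05)/λ = 2.9957/0.0299043 ≈ 100.177 seconds.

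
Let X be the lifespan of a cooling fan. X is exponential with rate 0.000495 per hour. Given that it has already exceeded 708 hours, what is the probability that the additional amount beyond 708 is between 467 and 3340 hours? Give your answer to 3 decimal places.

Memoryless: the residual past 708 is again Exp(λ).
P(467 < residual < 3340) = e^(−λ·467) − e^(−λ·3340) = 0.79361 − 0.19142 ≈ 0.602.

0.602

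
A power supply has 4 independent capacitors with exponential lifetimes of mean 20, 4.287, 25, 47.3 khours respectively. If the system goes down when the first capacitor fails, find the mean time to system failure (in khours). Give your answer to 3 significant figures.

The first failure time is exponential with rate Σλ_i = 1/20 + 1/4.287 + 1/25 + 1/47.3 = 0.344405 per khour.
E[min] = 1/Σλ = 1/0.344405 = 2.90356 khours.

2.90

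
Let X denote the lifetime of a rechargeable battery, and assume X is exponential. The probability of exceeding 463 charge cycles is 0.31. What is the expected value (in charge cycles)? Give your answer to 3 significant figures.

395

e^(−λ·463) = 0.31 ⇒ λ = −ln(0.31)/463 = 0.00252955.
Mean = 1/λ = 395.327 charge cycles.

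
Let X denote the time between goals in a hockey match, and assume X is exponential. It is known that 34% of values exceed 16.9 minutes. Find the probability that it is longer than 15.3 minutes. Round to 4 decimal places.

e^(−λ·16.9) = 0.34 ⇒ λ = −ln(0.34)/16.9 = 0.0638349.
P(X > 15.3) = e^(−0.0638349·15.3) = e^(−0.97667) ≈ 0.3766.

0.3766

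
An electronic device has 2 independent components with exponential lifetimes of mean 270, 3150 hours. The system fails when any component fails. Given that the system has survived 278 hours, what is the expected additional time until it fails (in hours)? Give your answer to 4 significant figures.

248.7

First-failure rate Σλ = 1/270 + 1/3150 = 0.00402116.
By memorylessness the expected residual is 1/Σλ = 248.684 hours, regardless of the 278 already elapsed.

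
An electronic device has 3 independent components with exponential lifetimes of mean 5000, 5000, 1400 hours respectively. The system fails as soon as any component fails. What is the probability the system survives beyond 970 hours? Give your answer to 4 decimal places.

0.3393

The first failure time is exponential with rate Σλ_i = 1/5000 + 1/5000 + 1/1400 = 0.00111429 per hour.
P(min > 970) = e^(−0.00111429·970) = e^(−1.0809) ≈ 0.3393.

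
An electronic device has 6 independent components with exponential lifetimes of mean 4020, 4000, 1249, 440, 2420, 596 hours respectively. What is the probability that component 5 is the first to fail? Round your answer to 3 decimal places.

Rates: λ_i = 1/mean_i → 0.000248756, 0.00025, 0.000800641, 0.00227273, 0.000413223, 0.00167785; Σλ = 0.0056632.
P(component 5 first) = λ_5/Σλ = 0.000413223/0.0056632 ≈ 0.073.

0.073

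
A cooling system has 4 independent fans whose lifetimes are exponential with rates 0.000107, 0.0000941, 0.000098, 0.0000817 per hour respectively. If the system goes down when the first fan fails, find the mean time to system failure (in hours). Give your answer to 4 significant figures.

2626

The time to first failure is exponential with rate Σλ = 0.000107 + 0.0000941 + 0.000098 + 0.0000817 = 0.0003808.
E[min] = 1/Σλ = 1/0.0003808 = 2626.05 hours.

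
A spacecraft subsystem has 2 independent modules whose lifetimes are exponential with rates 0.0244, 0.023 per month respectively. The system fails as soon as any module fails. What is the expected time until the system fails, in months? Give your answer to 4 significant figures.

The time to first failure is exponential with rate Σλ = 0.0244 + 0.023 = 0.0474.
E[min] = 1/Σλ = 1/0.0474 = 21.097 months.

21.10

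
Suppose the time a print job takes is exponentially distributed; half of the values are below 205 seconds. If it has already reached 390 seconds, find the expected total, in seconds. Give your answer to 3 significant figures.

686

For an exponential, median = ln(2)/λ, so λ = ln 2 / 205 = 0.00338121 per second.
By memorylessness, E[X | X > 390] = 390 + 1/λ = 390 + 295.752 = 685.752 seconds.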